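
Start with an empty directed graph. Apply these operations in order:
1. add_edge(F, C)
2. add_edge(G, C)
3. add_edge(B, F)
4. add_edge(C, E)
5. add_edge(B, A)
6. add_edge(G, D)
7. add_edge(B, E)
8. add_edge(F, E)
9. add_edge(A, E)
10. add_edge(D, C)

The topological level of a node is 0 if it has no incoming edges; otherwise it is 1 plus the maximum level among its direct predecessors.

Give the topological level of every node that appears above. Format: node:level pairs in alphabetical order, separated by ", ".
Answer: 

Op 1: add_edge(F, C). Edges now: 1
Op 2: add_edge(G, C). Edges now: 2
Op 3: add_edge(B, F). Edges now: 3
Op 4: add_edge(C, E). Edges now: 4
Op 5: add_edge(B, A). Edges now: 5
Op 6: add_edge(G, D). Edges now: 6
Op 7: add_edge(B, E). Edges now: 7
Op 8: add_edge(F, E). Edges now: 8
Op 9: add_edge(A, E). Edges now: 9
Op 10: add_edge(D, C). Edges now: 10
Compute levels (Kahn BFS):
  sources (in-degree 0): B, G
  process B: level=0
    B->A: in-degree(A)=0, level(A)=1, enqueue
    B->E: in-degree(E)=3, level(E)>=1
    B->F: in-degree(F)=0, level(F)=1, enqueue
  process G: level=0
    G->C: in-degree(C)=2, level(C)>=1
    G->D: in-degree(D)=0, level(D)=1, enqueue
  process A: level=1
    A->E: in-degree(E)=2, level(E)>=2
  process F: level=1
    F->C: in-degree(C)=1, level(C)>=2
    F->E: in-degree(E)=1, level(E)>=2
  process D: level=1
    D->C: in-degree(C)=0, level(C)=2, enqueue
  process C: level=2
    C->E: in-degree(E)=0, level(E)=3, enqueue
  process E: level=3
All levels: A:1, B:0, C:2, D:1, E:3, F:1, G:0

Answer: A:1, B:0, C:2, D:1, E:3, F:1, G:0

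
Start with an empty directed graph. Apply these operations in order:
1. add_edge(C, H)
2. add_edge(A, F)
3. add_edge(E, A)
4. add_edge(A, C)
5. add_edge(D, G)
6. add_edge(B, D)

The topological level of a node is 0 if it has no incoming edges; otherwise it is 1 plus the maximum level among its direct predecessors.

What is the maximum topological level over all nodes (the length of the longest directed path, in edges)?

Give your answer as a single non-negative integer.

Op 1: add_edge(C, H). Edges now: 1
Op 2: add_edge(A, F). Edges now: 2
Op 3: add_edge(E, A). Edges now: 3
Op 4: add_edge(A, C). Edges now: 4
Op 5: add_edge(D, G). Edges now: 5
Op 6: add_edge(B, D). Edges now: 6
Compute levels (Kahn BFS):
  sources (in-degree 0): B, E
  process B: level=0
    B->D: in-degree(D)=0, level(D)=1, enqueue
  process E: level=0
    E->A: in-degree(A)=0, level(A)=1, enqueue
  process D: level=1
    D->G: in-degree(G)=0, level(G)=2, enqueue
  process A: level=1
    A->C: in-degree(C)=0, level(C)=2, enqueue
    A->F: in-degree(F)=0, level(F)=2, enqueue
  process G: level=2
  process C: level=2
    C->H: in-degree(H)=0, level(H)=3, enqueue
  process F: level=2
  process H: level=3
All levels: A:1, B:0, C:2, D:1, E:0, F:2, G:2, H:3
max level = 3

Answer: 3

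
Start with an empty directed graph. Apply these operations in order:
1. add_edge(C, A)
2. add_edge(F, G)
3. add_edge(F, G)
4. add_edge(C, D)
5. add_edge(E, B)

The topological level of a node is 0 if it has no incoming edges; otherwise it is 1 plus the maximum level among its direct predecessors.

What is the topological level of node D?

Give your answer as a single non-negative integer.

Op 1: add_edge(C, A). Edges now: 1
Op 2: add_edge(F, G). Edges now: 2
Op 3: add_edge(F, G) (duplicate, no change). Edges now: 2
Op 4: add_edge(C, D). Edges now: 3
Op 5: add_edge(E, B). Edges now: 4
Compute levels (Kahn BFS):
  sources (in-degree 0): C, E, F
  process C: level=0
    C->A: in-degree(A)=0, level(A)=1, enqueue
    C->D: in-degree(D)=0, level(D)=1, enqueue
  process E: level=0
    E->B: in-degree(B)=0, level(B)=1, enqueue
  process F: level=0
    F->G: in-degree(G)=0, level(G)=1, enqueue
  process A: level=1
  process D: level=1
  process B: level=1
  process G: level=1
All levels: A:1, B:1, C:0, D:1, E:0, F:0, G:1
level(D) = 1

Answer: 1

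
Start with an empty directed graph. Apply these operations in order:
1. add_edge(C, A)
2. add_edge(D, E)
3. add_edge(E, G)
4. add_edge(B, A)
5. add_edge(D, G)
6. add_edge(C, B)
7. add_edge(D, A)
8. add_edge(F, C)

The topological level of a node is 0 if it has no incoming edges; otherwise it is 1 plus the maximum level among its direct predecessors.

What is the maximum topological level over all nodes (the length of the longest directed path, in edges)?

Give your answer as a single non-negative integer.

Answer: 3

Derivation:
Op 1: add_edge(C, A). Edges now: 1
Op 2: add_edge(D, E). Edges now: 2
Op 3: add_edge(E, G). Edges now: 3
Op 4: add_edge(B, A). Edges now: 4
Op 5: add_edge(D, G). Edges now: 5
Op 6: add_edge(C, B). Edges now: 6
Op 7: add_edge(D, A). Edges now: 7
Op 8: add_edge(F, C). Edges now: 8
Compute levels (Kahn BFS):
  sources (in-degree 0): D, F
  process D: level=0
    D->A: in-degree(A)=2, level(A)>=1
    D->E: in-degree(E)=0, level(E)=1, enqueue
    D->G: in-degree(G)=1, level(G)>=1
  process F: level=0
    F->C: in-degree(C)=0, level(C)=1, enqueue
  process E: level=1
    E->G: in-degree(G)=0, level(G)=2, enqueue
  process C: level=1
    C->A: in-degree(A)=1, level(A)>=2
    C->B: in-degree(B)=0, level(B)=2, enqueue
  process G: level=2
  process B: level=2
    B->A: in-degree(A)=0, level(A)=3, enqueue
  process A: level=3
All levels: A:3, B:2, C:1, D:0, E:1, F:0, G:2
max level = 3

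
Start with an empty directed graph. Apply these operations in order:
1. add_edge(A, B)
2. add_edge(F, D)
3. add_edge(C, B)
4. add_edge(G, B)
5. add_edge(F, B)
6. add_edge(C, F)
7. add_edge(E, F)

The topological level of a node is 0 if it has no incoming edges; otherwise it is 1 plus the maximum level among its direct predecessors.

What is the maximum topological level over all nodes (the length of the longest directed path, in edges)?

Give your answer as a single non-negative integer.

Op 1: add_edge(A, B). Edges now: 1
Op 2: add_edge(F, D). Edges now: 2
Op 3: add_edge(C, B). Edges now: 3
Op 4: add_edge(G, B). Edges now: 4
Op 5: add_edge(F, B). Edges now: 5
Op 6: add_edge(C, F). Edges now: 6
Op 7: add_edge(E, F). Edges now: 7
Compute levels (Kahn BFS):
  sources (in-degree 0): A, C, E, G
  process A: level=0
    A->B: in-degree(B)=3, level(B)>=1
  process C: level=0
    C->B: in-degree(B)=2, level(B)>=1
    C->F: in-degree(F)=1, level(F)>=1
  process E: level=0
    E->F: in-degree(F)=0, level(F)=1, enqueue
  process G: level=0
    G->B: in-degree(B)=1, level(B)>=1
  process F: level=1
    F->B: in-degree(B)=0, level(B)=2, enqueue
    F->D: in-degree(D)=0, level(D)=2, enqueue
  process B: level=2
  process D: level=2
All levels: A:0, B:2, C:0, D:2, E:0, F:1, G:0
max level = 2

Answer: 2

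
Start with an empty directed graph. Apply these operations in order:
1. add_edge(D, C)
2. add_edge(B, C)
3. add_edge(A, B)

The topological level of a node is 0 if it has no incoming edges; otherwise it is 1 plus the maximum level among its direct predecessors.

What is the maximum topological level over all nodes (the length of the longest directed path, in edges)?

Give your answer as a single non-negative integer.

Answer: 2

Derivation:
Op 1: add_edge(D, C). Edges now: 1
Op 2: add_edge(B, C). Edges now: 2
Op 3: add_edge(A, B). Edges now: 3
Compute levels (Kahn BFS):
  sources (in-degree 0): A, D
  process A: level=0
    A->B: in-degree(B)=0, level(B)=1, enqueue
  process D: level=0
    D->C: in-degree(C)=1, level(C)>=1
  process B: level=1
    B->C: in-degree(C)=0, level(C)=2, enqueue
  process C: level=2
All levels: A:0, B:1, C:2, D:0
max level = 2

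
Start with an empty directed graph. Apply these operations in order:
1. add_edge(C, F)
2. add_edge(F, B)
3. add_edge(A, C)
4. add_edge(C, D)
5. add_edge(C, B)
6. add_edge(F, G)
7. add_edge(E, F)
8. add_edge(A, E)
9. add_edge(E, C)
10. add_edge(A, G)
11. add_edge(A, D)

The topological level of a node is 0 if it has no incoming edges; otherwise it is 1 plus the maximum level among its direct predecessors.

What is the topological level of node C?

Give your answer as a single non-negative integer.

Answer: 2

Derivation:
Op 1: add_edge(C, F). Edges now: 1
Op 2: add_edge(F, B). Edges now: 2
Op 3: add_edge(A, C). Edges now: 3
Op 4: add_edge(C, D). Edges now: 4
Op 5: add_edge(C, B). Edges now: 5
Op 6: add_edge(F, G). Edges now: 6
Op 7: add_edge(E, F). Edges now: 7
Op 8: add_edge(A, E). Edges now: 8
Op 9: add_edge(E, C). Edges now: 9
Op 10: add_edge(A, G). Edges now: 10
Op 11: add_edge(A, D). Edges now: 11
Compute levels (Kahn BFS):
  sources (in-degree 0): A
  process A: level=0
    A->C: in-degree(C)=1, level(C)>=1
    A->D: in-degree(D)=1, level(D)>=1
    A->E: in-degree(E)=0, level(E)=1, enqueue
    A->G: in-degree(G)=1, level(G)>=1
  process E: level=1
    E->C: in-degree(C)=0, level(C)=2, enqueue
    E->F: in-degree(F)=1, level(F)>=2
  process C: level=2
    C->B: in-degree(B)=1, level(B)>=3
    C->D: in-degree(D)=0, level(D)=3, enqueue
    C->F: in-degree(F)=0, level(F)=3, enqueue
  process D: level=3
  process F: level=3
    F->B: in-degree(B)=0, level(B)=4, enqueue
    F->G: in-degree(G)=0, level(G)=4, enqueue
  process B: level=4
  process G: level=4
All levels: A:0, B:4, C:2, D:3, E:1, F:3, G:4
level(C) = 2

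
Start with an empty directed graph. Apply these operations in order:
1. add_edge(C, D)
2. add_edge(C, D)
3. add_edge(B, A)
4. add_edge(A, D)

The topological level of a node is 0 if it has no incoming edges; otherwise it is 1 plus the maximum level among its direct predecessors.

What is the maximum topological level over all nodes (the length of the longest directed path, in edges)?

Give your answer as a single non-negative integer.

Answer: 2

Derivation:
Op 1: add_edge(C, D). Edges now: 1
Op 2: add_edge(C, D) (duplicate, no change). Edges now: 1
Op 3: add_edge(B, A). Edges now: 2
Op 4: add_edge(A, D). Edges now: 3
Compute levels (Kahn BFS):
  sources (in-degree 0): B, C
  process B: level=0
    B->A: in-degree(A)=0, level(A)=1, enqueue
  process C: level=0
    C->D: in-degree(D)=1, level(D)>=1
  process A: level=1
    A->D: in-degree(D)=0, level(D)=2, enqueue
  process D: level=2
All levels: A:1, B:0, C:0, D:2
max level = 2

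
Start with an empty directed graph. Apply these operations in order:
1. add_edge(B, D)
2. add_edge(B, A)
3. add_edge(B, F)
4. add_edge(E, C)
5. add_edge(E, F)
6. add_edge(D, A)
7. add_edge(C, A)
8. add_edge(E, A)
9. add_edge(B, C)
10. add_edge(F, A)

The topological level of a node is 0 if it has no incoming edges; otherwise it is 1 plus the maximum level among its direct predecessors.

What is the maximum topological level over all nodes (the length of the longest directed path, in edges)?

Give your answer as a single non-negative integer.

Op 1: add_edge(B, D). Edges now: 1
Op 2: add_edge(B, A). Edges now: 2
Op 3: add_edge(B, F). Edges now: 3
Op 4: add_edge(E, C). Edges now: 4
Op 5: add_edge(E, F). Edges now: 5
Op 6: add_edge(D, A). Edges now: 6
Op 7: add_edge(C, A). Edges now: 7
Op 8: add_edge(E, A). Edges now: 8
Op 9: add_edge(B, C). Edges now: 9
Op 10: add_edge(F, A). Edges now: 10
Compute levels (Kahn BFS):
  sources (in-degree 0): B, E
  process B: level=0
    B->A: in-degree(A)=4, level(A)>=1
    B->C: in-degree(C)=1, level(C)>=1
    B->D: in-degree(D)=0, level(D)=1, enqueue
    B->F: in-degree(F)=1, level(F)>=1
  process E: level=0
    E->A: in-degree(A)=3, level(A)>=1
    E->C: in-degree(C)=0, level(C)=1, enqueue
    E->F: in-degree(F)=0, level(F)=1, enqueue
  process D: level=1
    D->A: in-degree(A)=2, level(A)>=2
  process C: level=1
    C->A: in-degree(A)=1, level(A)>=2
  process F: level=1
    F->A: in-degree(A)=0, level(A)=2, enqueue
  process A: level=2
All levels: A:2, B:0, C:1, D:1, E:0, F:1
max level = 2

Answer: 2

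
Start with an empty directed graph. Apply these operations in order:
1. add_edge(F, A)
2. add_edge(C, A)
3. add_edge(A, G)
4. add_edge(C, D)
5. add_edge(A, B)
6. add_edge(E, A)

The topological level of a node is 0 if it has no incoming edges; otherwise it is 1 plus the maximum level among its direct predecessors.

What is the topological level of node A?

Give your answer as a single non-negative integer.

Op 1: add_edge(F, A). Edges now: 1
Op 2: add_edge(C, A). Edges now: 2
Op 3: add_edge(A, G). Edges now: 3
Op 4: add_edge(C, D). Edges now: 4
Op 5: add_edge(A, B). Edges now: 5
Op 6: add_edge(E, A). Edges now: 6
Compute levels (Kahn BFS):
  sources (in-degree 0): C, E, F
  process C: level=0
    C->A: in-degree(A)=2, level(A)>=1
    C->D: in-degree(D)=0, level(D)=1, enqueue
  process E: level=0
    E->A: in-degree(A)=1, level(A)>=1
  process F: level=0
    F->A: in-degree(A)=0, level(A)=1, enqueue
  process D: level=1
  process A: level=1
    A->B: in-degree(B)=0, level(B)=2, enqueue
    A->G: in-degree(G)=0, level(G)=2, enqueue
  process B: level=2
  process G: level=2
All levels: A:1, B:2, C:0, D:1, E:0, F:0, G:2
level(A) = 1

Answer: 1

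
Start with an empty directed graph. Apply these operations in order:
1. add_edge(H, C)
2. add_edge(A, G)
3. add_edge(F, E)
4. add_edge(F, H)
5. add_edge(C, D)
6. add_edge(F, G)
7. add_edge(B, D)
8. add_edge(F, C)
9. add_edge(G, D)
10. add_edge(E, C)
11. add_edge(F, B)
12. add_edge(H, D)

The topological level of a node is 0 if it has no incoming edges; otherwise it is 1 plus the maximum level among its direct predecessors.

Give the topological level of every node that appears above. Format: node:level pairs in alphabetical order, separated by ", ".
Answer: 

Op 1: add_edge(H, C). Edges now: 1
Op 2: add_edge(A, G). Edges now: 2
Op 3: add_edge(F, E). Edges now: 3
Op 4: add_edge(F, H). Edges now: 4
Op 5: add_edge(C, D). Edges now: 5
Op 6: add_edge(F, G). Edges now: 6
Op 7: add_edge(B, D). Edges now: 7
Op 8: add_edge(F, C). Edges now: 8
Op 9: add_edge(G, D). Edges now: 9
Op 10: add_edge(E, C). Edges now: 10
Op 11: add_edge(F, B). Edges now: 11
Op 12: add_edge(H, D). Edges now: 12
Compute levels (Kahn BFS):
  sources (in-degree 0): A, F
  process A: level=0
    A->G: in-degree(G)=1, level(G)>=1
  process F: level=0
    F->B: in-degree(B)=0, level(B)=1, enqueue
    F->C: in-degree(C)=2, level(C)>=1
    F->E: in-degree(E)=0, level(E)=1, enqueue
    F->G: in-degree(G)=0, level(G)=1, enqueue
    F->H: in-degree(H)=0, level(H)=1, enqueue
  process B: level=1
    B->D: in-degree(D)=3, level(D)>=2
  process E: level=1
    E->C: in-degree(C)=1, level(C)>=2
  process G: level=1
    G->D: in-degree(D)=2, level(D)>=2
  process H: level=1
    H->C: in-degree(C)=0, level(C)=2, enqueue
    H->D: in-degree(D)=1, level(D)>=2
  process C: level=2
    C->D: in-degree(D)=0, level(D)=3, enqueue
  process D: level=3
All levels: A:0, B:1, C:2, D:3, E:1, F:0, G:1, H:1

Answer: A:0, B:1, C:2, D:3, E:1, F:0, G:1, H:1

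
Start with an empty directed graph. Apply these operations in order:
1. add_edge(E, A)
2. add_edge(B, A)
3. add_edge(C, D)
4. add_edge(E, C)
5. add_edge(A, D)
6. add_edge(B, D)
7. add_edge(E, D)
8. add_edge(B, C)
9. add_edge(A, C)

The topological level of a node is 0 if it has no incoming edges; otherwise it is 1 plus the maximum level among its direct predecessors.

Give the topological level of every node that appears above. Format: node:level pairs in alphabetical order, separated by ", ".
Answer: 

Op 1: add_edge(E, A). Edges now: 1
Op 2: add_edge(B, A). Edges now: 2
Op 3: add_edge(C, D). Edges now: 3
Op 4: add_edge(E, C). Edges now: 4
Op 5: add_edge(A, D). Edges now: 5
Op 6: add_edge(B, D). Edges now: 6
Op 7: add_edge(E, D). Edges now: 7
Op 8: add_edge(B, C). Edges now: 8
Op 9: add_edge(A, C). Edges now: 9
Compute levels (Kahn BFS):
  sources (in-degree 0): B, E
  process B: level=0
    B->A: in-degree(A)=1, level(A)>=1
    B->C: in-degree(C)=2, level(C)>=1
    B->D: in-degree(D)=3, level(D)>=1
  process E: level=0
    E->A: in-degree(A)=0, level(A)=1, enqueue
    E->C: in-degree(C)=1, level(C)>=1
    E->D: in-degree(D)=2, level(D)>=1
  process A: level=1
    A->C: in-degree(C)=0, level(C)=2, enqueue
    A->D: in-degree(D)=1, level(D)>=2
  process C: level=2
    C->D: in-degree(D)=0, level(D)=3, enqueue
  process D: level=3
All levels: A:1, B:0, C:2, D:3, E:0

Answer: A:1, B:0, C:2, D:3, E:0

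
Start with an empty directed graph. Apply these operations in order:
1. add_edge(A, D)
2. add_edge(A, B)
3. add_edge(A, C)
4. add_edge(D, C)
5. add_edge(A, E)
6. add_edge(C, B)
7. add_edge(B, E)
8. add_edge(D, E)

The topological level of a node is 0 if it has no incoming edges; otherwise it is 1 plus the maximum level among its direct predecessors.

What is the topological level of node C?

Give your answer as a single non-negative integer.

Answer: 2

Derivation:
Op 1: add_edge(A, D). Edges now: 1
Op 2: add_edge(A, B). Edges now: 2
Op 3: add_edge(A, C). Edges now: 3
Op 4: add_edge(D, C). Edges now: 4
Op 5: add_edge(A, E). Edges now: 5
Op 6: add_edge(C, B). Edges now: 6
Op 7: add_edge(B, E). Edges now: 7
Op 8: add_edge(D, E). Edges now: 8
Compute levels (Kahn BFS):
  sources (in-degree 0): A
  process A: level=0
    A->B: in-degree(B)=1, level(B)>=1
    A->C: in-degree(C)=1, level(C)>=1
    A->D: in-degree(D)=0, level(D)=1, enqueue
    A->E: in-degree(E)=2, level(E)>=1
  process D: level=1
    D->C: in-degree(C)=0, level(C)=2, enqueue
    D->E: in-degree(E)=1, level(E)>=2
  process C: level=2
    C->B: in-degree(B)=0, level(B)=3, enqueue
  process B: level=3
    B->E: in-degree(E)=0, level(E)=4, enqueue
  process E: level=4
All levels: A:0, B:3, C:2, D:1, E:4
level(C) = 2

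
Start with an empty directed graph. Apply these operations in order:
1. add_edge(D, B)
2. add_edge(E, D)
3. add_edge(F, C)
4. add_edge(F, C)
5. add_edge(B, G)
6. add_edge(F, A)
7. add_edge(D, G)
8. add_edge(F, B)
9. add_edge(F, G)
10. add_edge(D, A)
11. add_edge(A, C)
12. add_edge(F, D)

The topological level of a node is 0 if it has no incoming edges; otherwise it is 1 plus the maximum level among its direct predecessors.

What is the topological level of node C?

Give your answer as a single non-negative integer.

Op 1: add_edge(D, B). Edges now: 1
Op 2: add_edge(E, D). Edges now: 2
Op 3: add_edge(F, C). Edges now: 3
Op 4: add_edge(F, C) (duplicate, no change). Edges now: 3
Op 5: add_edge(B, G). Edges now: 4
Op 6: add_edge(F, A). Edges now: 5
Op 7: add_edge(D, G). Edges now: 6
Op 8: add_edge(F, B). Edges now: 7
Op 9: add_edge(F, G). Edges now: 8
Op 10: add_edge(D, A). Edges now: 9
Op 11: add_edge(A, C). Edges now: 10
Op 12: add_edge(F, D). Edges now: 11
Compute levels (Kahn BFS):
  sources (in-degree 0): E, F
  process E: level=0
    E->D: in-degree(D)=1, level(D)>=1
  process F: level=0
    F->A: in-degree(A)=1, level(A)>=1
    F->B: in-degree(B)=1, level(B)>=1
    F->C: in-degree(C)=1, level(C)>=1
    F->D: in-degree(D)=0, level(D)=1, enqueue
    F->G: in-degree(G)=2, level(G)>=1
  process D: level=1
    D->A: in-degree(A)=0, level(A)=2, enqueue
    D->B: in-degree(B)=0, level(B)=2, enqueue
    D->G: in-degree(G)=1, level(G)>=2
  process A: level=2
    A->C: in-degree(C)=0, level(C)=3, enqueue
  process B: level=2
    B->G: in-degree(G)=0, level(G)=3, enqueue
  process C: level=3
  process G: level=3
All levels: A:2, B:2, C:3, D:1, E:0, F:0, G:3
level(C) = 3

Answer: 3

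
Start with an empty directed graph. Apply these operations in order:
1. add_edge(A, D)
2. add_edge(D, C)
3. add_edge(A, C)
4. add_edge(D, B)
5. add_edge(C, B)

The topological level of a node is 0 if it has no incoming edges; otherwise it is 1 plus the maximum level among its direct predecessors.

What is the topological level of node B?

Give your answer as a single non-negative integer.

Answer: 3

Derivation:
Op 1: add_edge(A, D). Edges now: 1
Op 2: add_edge(D, C). Edges now: 2
Op 3: add_edge(A, C). Edges now: 3
Op 4: add_edge(D, B). Edges now: 4
Op 5: add_edge(C, B). Edges now: 5
Compute levels (Kahn BFS):
  sources (in-degree 0): A
  process A: level=0
    A->C: in-degree(C)=1, level(C)>=1
    A->D: in-degree(D)=0, level(D)=1, enqueue
  process D: level=1
    D->B: in-degree(B)=1, level(B)>=2
    D->C: in-degree(C)=0, level(C)=2, enqueue
  process C: level=2
    C->B: in-degree(B)=0, level(B)=3, enqueue
  process B: level=3
All levels: A:0, B:3, C:2, D:1
level(B) = 3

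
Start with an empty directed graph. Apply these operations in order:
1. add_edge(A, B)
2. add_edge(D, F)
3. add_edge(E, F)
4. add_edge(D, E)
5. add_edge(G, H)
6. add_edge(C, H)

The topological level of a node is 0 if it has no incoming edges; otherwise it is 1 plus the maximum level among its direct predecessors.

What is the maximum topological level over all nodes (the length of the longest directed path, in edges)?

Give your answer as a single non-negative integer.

Answer: 2

Derivation:
Op 1: add_edge(A, B). Edges now: 1
Op 2: add_edge(D, F). Edges now: 2
Op 3: add_edge(E, F). Edges now: 3
Op 4: add_edge(D, E). Edges now: 4
Op 5: add_edge(G, H). Edges now: 5
Op 6: add_edge(C, H). Edges now: 6
Compute levels (Kahn BFS):
  sources (in-degree 0): A, C, D, G
  process A: level=0
    A->B: in-degree(B)=0, level(B)=1, enqueue
  process C: level=0
    C->H: in-degree(H)=1, level(H)>=1
  process D: level=0
    D->E: in-degree(E)=0, level(E)=1, enqueue
    D->F: in-degree(F)=1, level(F)>=1
  process G: level=0
    G->H: in-degree(H)=0, level(H)=1, enqueue
  process B: level=1
  process E: level=1
    E->F: in-degree(F)=0, level(F)=2, enqueue
  process H: level=1
  process F: level=2
All levels: A:0, B:1, C:0, D:0, E:1, F:2, G:0, H:1
max level = 2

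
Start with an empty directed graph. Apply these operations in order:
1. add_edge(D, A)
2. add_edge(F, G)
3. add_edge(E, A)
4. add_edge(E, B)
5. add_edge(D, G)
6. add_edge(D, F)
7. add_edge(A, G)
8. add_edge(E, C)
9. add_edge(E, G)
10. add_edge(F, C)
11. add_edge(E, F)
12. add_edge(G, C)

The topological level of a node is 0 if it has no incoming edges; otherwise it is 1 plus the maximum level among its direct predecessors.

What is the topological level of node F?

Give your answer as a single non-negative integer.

Answer: 1

Derivation:
Op 1: add_edge(D, A). Edges now: 1
Op 2: add_edge(F, G). Edges now: 2
Op 3: add_edge(E, A). Edges now: 3
Op 4: add_edge(E, B). Edges now: 4
Op 5: add_edge(D, G). Edges now: 5
Op 6: add_edge(D, F). Edges now: 6
Op 7: add_edge(A, G). Edges now: 7
Op 8: add_edge(E, C). Edges now: 8
Op 9: add_edge(E, G). Edges now: 9
Op 10: add_edge(F, C). Edges now: 10
Op 11: add_edge(E, F). Edges now: 11
Op 12: add_edge(G, C). Edges now: 12
Compute levels (Kahn BFS):
  sources (in-degree 0): D, E
  process D: level=0
    D->A: in-degree(A)=1, level(A)>=1
    D->F: in-degree(F)=1, level(F)>=1
    D->G: in-degree(G)=3, level(G)>=1
  process E: level=0
    E->A: in-degree(A)=0, level(A)=1, enqueue
    E->B: in-degree(B)=0, level(B)=1, enqueue
    E->C: in-degree(C)=2, level(C)>=1
    E->F: in-degree(F)=0, level(F)=1, enqueue
    E->G: in-degree(G)=2, level(G)>=1
  process A: level=1
    A->G: in-degree(G)=1, level(G)>=2
  process B: level=1
  process F: level=1
    F->C: in-degree(C)=1, level(C)>=2
    F->G: in-degree(G)=0, level(G)=2, enqueue
  process G: level=2
    G->C: in-degree(C)=0, level(C)=3, enqueue
  process C: level=3
All levels: A:1, B:1, C:3, D:0, E:0, F:1, G:2
level(F) = 1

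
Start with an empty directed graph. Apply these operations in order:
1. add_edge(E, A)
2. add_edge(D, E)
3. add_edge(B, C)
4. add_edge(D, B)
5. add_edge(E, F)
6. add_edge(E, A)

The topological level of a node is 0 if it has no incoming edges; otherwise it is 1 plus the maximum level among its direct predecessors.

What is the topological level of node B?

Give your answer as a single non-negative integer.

Op 1: add_edge(E, A). Edges now: 1
Op 2: add_edge(D, E). Edges now: 2
Op 3: add_edge(B, C). Edges now: 3
Op 4: add_edge(D, B). Edges now: 4
Op 5: add_edge(E, F). Edges now: 5
Op 6: add_edge(E, A) (duplicate, no change). Edges now: 5
Compute levels (Kahn BFS):
  sources (in-degree 0): D
  process D: level=0
    D->B: in-degree(B)=0, level(B)=1, enqueue
    D->E: in-degree(E)=0, level(E)=1, enqueue
  process B: level=1
    B->C: in-degree(C)=0, level(C)=2, enqueue
  process E: level=1
    E->A: in-degree(A)=0, level(A)=2, enqueue
    E->F: in-degree(F)=0, level(F)=2, enqueue
  process C: level=2
  process A: level=2
  process F: level=2
All levels: A:2, B:1, C:2, D:0, E:1, F:2
level(B) = 1

Answer: 1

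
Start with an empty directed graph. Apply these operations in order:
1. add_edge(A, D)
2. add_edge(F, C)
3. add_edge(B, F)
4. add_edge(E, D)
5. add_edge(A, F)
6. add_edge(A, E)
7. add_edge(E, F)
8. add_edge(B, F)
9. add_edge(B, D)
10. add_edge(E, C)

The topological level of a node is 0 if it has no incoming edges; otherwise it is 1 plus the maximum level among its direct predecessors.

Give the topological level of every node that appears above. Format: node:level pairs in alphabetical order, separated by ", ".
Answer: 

Op 1: add_edge(A, D). Edges now: 1
Op 2: add_edge(F, C). Edges now: 2
Op 3: add_edge(B, F). Edges now: 3
Op 4: add_edge(E, D). Edges now: 4
Op 5: add_edge(A, F). Edges now: 5
Op 6: add_edge(A, E). Edges now: 6
Op 7: add_edge(E, F). Edges now: 7
Op 8: add_edge(B, F) (duplicate, no change). Edges now: 7
Op 9: add_edge(B, D). Edges now: 8
Op 10: add_edge(E, C). Edges now: 9
Compute levels (Kahn BFS):
  sources (in-degree 0): A, B
  process A: level=0
    A->D: in-degree(D)=2, level(D)>=1
    A->E: in-degree(E)=0, level(E)=1, enqueue
    A->F: in-degree(F)=2, level(F)>=1
  process B: level=0
    B->D: in-degree(D)=1, level(D)>=1
    B->F: in-degree(F)=1, level(F)>=1
  process E: level=1
    E->C: in-degree(C)=1, level(C)>=2
    E->D: in-degree(D)=0, level(D)=2, enqueue
    E->F: in-degree(F)=0, level(F)=2, enqueue
  process D: level=2
  process F: level=2
    F->C: in-degree(C)=0, level(C)=3, enqueue
  process C: level=3
All levels: A:0, B:0, C:3, D:2, E:1, F:2

Answer: A:0, B:0, C:3, D:2, E:1, F:2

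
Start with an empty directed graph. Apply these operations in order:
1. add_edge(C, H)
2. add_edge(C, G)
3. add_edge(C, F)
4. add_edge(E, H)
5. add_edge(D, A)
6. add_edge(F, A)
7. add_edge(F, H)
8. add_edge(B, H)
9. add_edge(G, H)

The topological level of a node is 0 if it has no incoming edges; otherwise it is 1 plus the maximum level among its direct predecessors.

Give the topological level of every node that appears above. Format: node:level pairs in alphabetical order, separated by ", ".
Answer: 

Op 1: add_edge(C, H). Edges now: 1
Op 2: add_edge(C, G). Edges now: 2
Op 3: add_edge(C, F). Edges now: 3
Op 4: add_edge(E, H). Edges now: 4
Op 5: add_edge(D, A). Edges now: 5
Op 6: add_edge(F, A). Edges now: 6
Op 7: add_edge(F, H). Edges now: 7
Op 8: add_edge(B, H). Edges now: 8
Op 9: add_edge(G, H). Edges now: 9
Compute levels (Kahn BFS):
  sources (in-degree 0): B, C, D, E
  process B: level=0
    B->H: in-degree(H)=4, level(H)>=1
  process C: level=0
    C->F: in-degree(F)=0, level(F)=1, enqueue
    C->G: in-degree(G)=0, level(G)=1, enqueue
    C->H: in-degree(H)=3, level(H)>=1
  process D: level=0
    D->A: in-degree(A)=1, level(A)>=1
  process E: level=0
    E->H: in-degree(H)=2, level(H)>=1
  process F: level=1
    F->A: in-degree(A)=0, level(A)=2, enqueue
    F->H: in-degree(H)=1, level(H)>=2
  process G: level=1
    G->H: in-degree(H)=0, level(H)=2, enqueue
  process A: level=2
  process H: level=2
All levels: A:2, B:0, C:0, D:0, E:0, F:1, G:1, H:2

Answer: A:2, B:0, C:0, D:0, E:0, F:1, G:1, H:2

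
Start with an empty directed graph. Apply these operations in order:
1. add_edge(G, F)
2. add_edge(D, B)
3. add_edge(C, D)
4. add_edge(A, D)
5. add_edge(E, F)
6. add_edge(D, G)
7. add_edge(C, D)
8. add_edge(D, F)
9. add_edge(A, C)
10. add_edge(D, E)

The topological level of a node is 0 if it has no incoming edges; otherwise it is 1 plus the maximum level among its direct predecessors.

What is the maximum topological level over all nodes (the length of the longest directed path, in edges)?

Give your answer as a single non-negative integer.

Answer: 4

Derivation:
Op 1: add_edge(G, F). Edges now: 1
Op 2: add_edge(D, B). Edges now: 2
Op 3: add_edge(C, D). Edges now: 3
Op 4: add_edge(A, D). Edges now: 4
Op 5: add_edge(E, F). Edges now: 5
Op 6: add_edge(D, G). Edges now: 6
Op 7: add_edge(C, D) (duplicate, no change). Edges now: 6
Op 8: add_edge(D, F). Edges now: 7
Op 9: add_edge(A, C). Edges now: 8
Op 10: add_edge(D, E). Edges now: 9
Compute levels (Kahn BFS):
  sources (in-degree 0): A
  process A: level=0
    A->C: in-degree(C)=0, level(C)=1, enqueue
    A->D: in-degree(D)=1, level(D)>=1
  process C: level=1
    C->D: in-degree(D)=0, level(D)=2, enqueue
  process D: level=2
    D->B: in-degree(B)=0, level(B)=3, enqueue
    D->E: in-degree(E)=0, level(E)=3, enqueue
    D->F: in-degree(F)=2, level(F)>=3
    D->G: in-degree(G)=0, level(G)=3, enqueue
  process B: level=3
  process E: level=3
    E->F: in-degree(F)=1, level(F)>=4
  process G: level=3
    G->F: in-degree(F)=0, level(F)=4, enqueue
  process F: level=4
All levels: A:0, B:3, C:1, D:2, E:3, F:4, G:3
max level = 4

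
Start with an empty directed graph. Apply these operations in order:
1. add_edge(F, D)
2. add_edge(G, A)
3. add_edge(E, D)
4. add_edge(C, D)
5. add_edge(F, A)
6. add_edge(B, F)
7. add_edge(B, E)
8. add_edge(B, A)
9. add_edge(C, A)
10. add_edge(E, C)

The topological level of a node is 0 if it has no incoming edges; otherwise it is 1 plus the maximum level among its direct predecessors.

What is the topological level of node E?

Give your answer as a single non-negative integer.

Op 1: add_edge(F, D). Edges now: 1
Op 2: add_edge(G, A). Edges now: 2
Op 3: add_edge(E, D). Edges now: 3
Op 4: add_edge(C, D). Edges now: 4
Op 5: add_edge(F, A). Edges now: 5
Op 6: add_edge(B, F). Edges now: 6
Op 7: add_edge(B, E). Edges now: 7
Op 8: add_edge(B, A). Edges now: 8
Op 9: add_edge(C, A). Edges now: 9
Op 10: add_edge(E, C). Edges now: 10
Compute levels (Kahn BFS):
  sources (in-degree 0): B, G
  process B: level=0
    B->A: in-degree(A)=3, level(A)>=1
    B->E: in-degree(E)=0, level(E)=1, enqueue
    B->F: in-degree(F)=0, level(F)=1, enqueue
  process G: level=0
    G->A: in-degree(A)=2, level(A)>=1
  process E: level=1
    E->C: in-degree(C)=0, level(C)=2, enqueue
    E->D: in-degree(D)=2, level(D)>=2
  process F: level=1
    F->A: in-degree(A)=1, level(A)>=2
    F->D: in-degree(D)=1, level(D)>=2
  process C: level=2
    C->A: in-degree(A)=0, level(A)=3, enqueue
    C->D: in-degree(D)=0, level(D)=3, enqueue
  process A: level=3
  process D: level=3
All levels: A:3, B:0, C:2, D:3, E:1, F:1, G:0
level(E) = 1

Answer: 1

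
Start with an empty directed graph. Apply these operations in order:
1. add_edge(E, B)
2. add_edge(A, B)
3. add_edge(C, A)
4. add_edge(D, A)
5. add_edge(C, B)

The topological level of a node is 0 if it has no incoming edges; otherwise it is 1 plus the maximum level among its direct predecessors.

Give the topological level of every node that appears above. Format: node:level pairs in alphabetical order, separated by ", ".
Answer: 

Answer: A:1, B:2, C:0, D:0, E:0

Derivation:
Op 1: add_edge(E, B). Edges now: 1
Op 2: add_edge(A, B). Edges now: 2
Op 3: add_edge(C, A). Edges now: 3
Op 4: add_edge(D, A). Edges now: 4
Op 5: add_edge(C, B). Edges now: 5
Compute levels (Kahn BFS):
  sources (in-degree 0): C, D, E
  process C: level=0
    C->A: in-degree(A)=1, level(A)>=1
    C->B: in-degree(B)=2, level(B)>=1
  process D: level=0
    D->A: in-degree(A)=0, level(A)=1, enqueue
  process E: level=0
    E->B: in-degree(B)=1, level(B)>=1
  process A: level=1
    A->B: in-degree(B)=0, level(B)=2, enqueue
  process B: level=2
All levels: A:1, B:2, C:0, D:0, E:0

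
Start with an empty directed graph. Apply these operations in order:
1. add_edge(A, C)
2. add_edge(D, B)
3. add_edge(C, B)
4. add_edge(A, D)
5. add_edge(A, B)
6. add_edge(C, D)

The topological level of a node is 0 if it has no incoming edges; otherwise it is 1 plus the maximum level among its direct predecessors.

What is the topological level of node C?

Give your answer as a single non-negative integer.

Answer: 1

Derivation:
Op 1: add_edge(A, C). Edges now: 1
Op 2: add_edge(D, B). Edges now: 2
Op 3: add_edge(C, B). Edges now: 3
Op 4: add_edge(A, D). Edges now: 4
Op 5: add_edge(A, B). Edges now: 5
Op 6: add_edge(C, D). Edges now: 6
Compute levels (Kahn BFS):
  sources (in-degree 0): A
  process A: level=0
    A->B: in-degree(B)=2, level(B)>=1
    A->C: in-degree(C)=0, level(C)=1, enqueue
    A->D: in-degree(D)=1, level(D)>=1
  process C: level=1
    C->B: in-degree(B)=1, level(B)>=2
    C->D: in-degree(D)=0, level(D)=2, enqueue
  process D: level=2
    D->B: in-degree(B)=0, level(B)=3, enqueue
  process B: level=3
All levels: A:0, B:3, C:1, D:2
level(C) = 1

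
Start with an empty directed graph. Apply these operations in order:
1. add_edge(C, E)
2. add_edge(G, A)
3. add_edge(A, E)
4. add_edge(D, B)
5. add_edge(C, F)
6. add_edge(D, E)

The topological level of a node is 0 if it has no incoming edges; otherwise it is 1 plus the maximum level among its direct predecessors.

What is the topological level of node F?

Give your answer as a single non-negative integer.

Op 1: add_edge(C, E). Edges now: 1
Op 2: add_edge(G, A). Edges now: 2
Op 3: add_edge(A, E). Edges now: 3
Op 4: add_edge(D, B). Edges now: 4
Op 5: add_edge(C, F). Edges now: 5
Op 6: add_edge(D, E). Edges now: 6
Compute levels (Kahn BFS):
  sources (in-degree 0): C, D, G
  process C: level=0
    C->E: in-degree(E)=2, level(E)>=1
    C->F: in-degree(F)=0, level(F)=1, enqueue
  process D: level=0
    D->B: in-degree(B)=0, level(B)=1, enqueue
    D->E: in-degree(E)=1, level(E)>=1
  process G: level=0
    G->A: in-degree(A)=0, level(A)=1, enqueue
  process F: level=1
  process B: level=1
  process A: level=1
    A->E: in-degree(E)=0, level(E)=2, enqueue
  process E: level=2
All levels: A:1, B:1, C:0, D:0, E:2, F:1, G:0
level(F) = 1

Answer: 1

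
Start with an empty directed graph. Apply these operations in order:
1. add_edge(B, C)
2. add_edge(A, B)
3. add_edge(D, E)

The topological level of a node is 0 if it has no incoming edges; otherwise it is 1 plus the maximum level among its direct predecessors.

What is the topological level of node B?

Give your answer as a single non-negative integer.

Answer: 1

Derivation:
Op 1: add_edge(B, C). Edges now: 1
Op 2: add_edge(A, B). Edges now: 2
Op 3: add_edge(D, E). Edges now: 3
Compute levels (Kahn BFS):
  sources (in-degree 0): A, D
  process A: level=0
    A->B: in-degree(B)=0, level(B)=1, enqueue
  process D: level=0
    D->E: in-degree(E)=0, level(E)=1, enqueue
  process B: level=1
    B->C: in-degree(C)=0, level(C)=2, enqueue
  process E: level=1
  process C: level=2
All levels: A:0, B:1, C:2, D:0, E:1
level(B) = 1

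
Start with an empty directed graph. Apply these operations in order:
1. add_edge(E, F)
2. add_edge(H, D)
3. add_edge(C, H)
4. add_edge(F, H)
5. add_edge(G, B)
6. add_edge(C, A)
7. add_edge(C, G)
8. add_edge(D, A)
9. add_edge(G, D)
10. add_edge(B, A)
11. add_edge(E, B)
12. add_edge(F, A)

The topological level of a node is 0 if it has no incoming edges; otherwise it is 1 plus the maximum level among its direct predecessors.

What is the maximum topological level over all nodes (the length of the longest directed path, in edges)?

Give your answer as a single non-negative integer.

Answer: 4

Derivation:
Op 1: add_edge(E, F). Edges now: 1
Op 2: add_edge(H, D). Edges now: 2
Op 3: add_edge(C, H). Edges now: 3
Op 4: add_edge(F, H). Edges now: 4
Op 5: add_edge(G, B). Edges now: 5
Op 6: add_edge(C, A). Edges now: 6
Op 7: add_edge(C, G). Edges now: 7
Op 8: add_edge(D, A). Edges now: 8
Op 9: add_edge(G, D). Edges now: 9
Op 10: add_edge(B, A). Edges now: 10
Op 11: add_edge(E, B). Edges now: 11
Op 12: add_edge(F, A). Edges now: 12
Compute levels (Kahn BFS):
  sources (in-degree 0): C, E
  process C: level=0
    C->A: in-degree(A)=3, level(A)>=1
    C->G: in-degree(G)=0, level(G)=1, enqueue
    C->H: in-degree(H)=1, level(H)>=1
  process E: level=0
    E->B: in-degree(B)=1, level(B)>=1
    E->F: in-degree(F)=0, level(F)=1, enqueue
  process G: level=1
    G->B: in-degree(B)=0, level(B)=2, enqueue
    G->D: in-degree(D)=1, level(D)>=2
  process F: level=1
    F->A: in-degree(A)=2, level(A)>=2
    F->H: in-degree(H)=0, level(H)=2, enqueue
  process B: level=2
    B->A: in-degree(A)=1, level(A)>=3
  process H: level=2
    H->D: in-degree(D)=0, level(D)=3, enqueue
  process D: level=3
    D->A: in-degree(A)=0, level(A)=4, enqueue
  process A: level=4
All levels: A:4, B:2, C:0, D:3, E:0, F:1, G:1, H:2
max level = 4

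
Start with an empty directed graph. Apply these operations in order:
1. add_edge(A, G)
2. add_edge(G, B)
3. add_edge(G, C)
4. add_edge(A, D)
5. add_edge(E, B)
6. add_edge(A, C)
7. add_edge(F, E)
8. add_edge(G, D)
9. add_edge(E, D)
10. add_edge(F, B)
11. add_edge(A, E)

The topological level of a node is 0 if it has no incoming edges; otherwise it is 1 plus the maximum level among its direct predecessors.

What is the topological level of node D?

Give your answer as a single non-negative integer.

Op 1: add_edge(A, G). Edges now: 1
Op 2: add_edge(G, B). Edges now: 2
Op 3: add_edge(G, C). Edges now: 3
Op 4: add_edge(A, D). Edges now: 4
Op 5: add_edge(E, B). Edges now: 5
Op 6: add_edge(A, C). Edges now: 6
Op 7: add_edge(F, E). Edges now: 7
Op 8: add_edge(G, D). Edges now: 8
Op 9: add_edge(E, D). Edges now: 9
Op 10: add_edge(F, B). Edges now: 10
Op 11: add_edge(A, E). Edges now: 11
Compute levels (Kahn BFS):
  sources (in-degree 0): A, F
  process A: level=0
    A->C: in-degree(C)=1, level(C)>=1
    A->D: in-degree(D)=2, level(D)>=1
    A->E: in-degree(E)=1, level(E)>=1
    A->G: in-degree(G)=0, level(G)=1, enqueue
  process F: level=0
    F->B: in-degree(B)=2, level(B)>=1
    F->E: in-degree(E)=0, level(E)=1, enqueue
  process G: level=1
    G->B: in-degree(B)=1, level(B)>=2
    G->C: in-degree(C)=0, level(C)=2, enqueue
    G->D: in-degree(D)=1, level(D)>=2
  process E: level=1
    E->B: in-degree(B)=0, level(B)=2, enqueue
    E->D: in-degree(D)=0, level(D)=2, enqueue
  process C: level=2
  process B: level=2
  process D: level=2
All levels: A:0, B:2, C:2, D:2, E:1, F:0, G:1
level(D) = 2

Answer: 2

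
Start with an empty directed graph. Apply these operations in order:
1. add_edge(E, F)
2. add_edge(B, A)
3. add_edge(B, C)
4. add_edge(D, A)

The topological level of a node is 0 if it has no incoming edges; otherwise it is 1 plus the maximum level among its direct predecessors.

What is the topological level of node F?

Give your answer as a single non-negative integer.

Answer: 1

Derivation:
Op 1: add_edge(E, F). Edges now: 1
Op 2: add_edge(B, A). Edges now: 2
Op 3: add_edge(B, C). Edges now: 3
Op 4: add_edge(D, A). Edges now: 4
Compute levels (Kahn BFS):
  sources (in-degree 0): B, D, E
  process B: level=0
    B->A: in-degree(A)=1, level(A)>=1
    B->C: in-degree(C)=0, level(C)=1, enqueue
  process D: level=0
    D->A: in-degree(A)=0, level(A)=1, enqueue
  process E: level=0
    E->F: in-degree(F)=0, level(F)=1, enqueue
  process C: level=1
  process A: level=1
  process F: level=1
All levels: A:1, B:0, C:1, D:0, E:0, F:1
level(F) = 1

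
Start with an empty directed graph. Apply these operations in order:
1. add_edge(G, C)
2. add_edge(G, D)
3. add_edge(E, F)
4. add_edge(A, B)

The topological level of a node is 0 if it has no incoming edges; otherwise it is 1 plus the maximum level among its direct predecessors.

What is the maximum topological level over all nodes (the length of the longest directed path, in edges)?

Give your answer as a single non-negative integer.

Op 1: add_edge(G, C). Edges now: 1
Op 2: add_edge(G, D). Edges now: 2
Op 3: add_edge(E, F). Edges now: 3
Op 4: add_edge(A, B). Edges now: 4
Compute levels (Kahn BFS):
  sources (in-degree 0): A, E, G
  process A: level=0
    A->B: in-degree(B)=0, level(B)=1, enqueue
  process E: level=0
    E->F: in-degree(F)=0, level(F)=1, enqueue
  process G: level=0
    G->C: in-degree(C)=0, level(C)=1, enqueue
    G->D: in-degree(D)=0, level(D)=1, enqueue
  process B: level=1
  process F: level=1
  process C: level=1
  process D: level=1
All levels: A:0, B:1, C:1, D:1, E:0, F:1, G:0
max level = 1

Answer: 1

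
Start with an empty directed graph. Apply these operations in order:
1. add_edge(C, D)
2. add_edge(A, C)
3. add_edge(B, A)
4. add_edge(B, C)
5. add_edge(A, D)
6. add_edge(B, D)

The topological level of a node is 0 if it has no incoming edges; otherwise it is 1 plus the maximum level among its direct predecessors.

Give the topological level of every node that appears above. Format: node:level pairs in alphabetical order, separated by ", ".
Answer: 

Answer: A:1, B:0, C:2, D:3

Derivation:
Op 1: add_edge(C, D). Edges now: 1
Op 2: add_edge(A, C). Edges now: 2
Op 3: add_edge(B, A). Edges now: 3
Op 4: add_edge(B, C). Edges now: 4
Op 5: add_edge(A, D). Edges now: 5
Op 6: add_edge(B, D). Edges now: 6
Compute levels (Kahn BFS):
  sources (in-degree 0): B
  process B: level=0
    B->A: in-degree(A)=0, level(A)=1, enqueue
    B->C: in-degree(C)=1, level(C)>=1
    B->D: in-degree(D)=2, level(D)>=1
  process A: level=1
    A->C: in-degree(C)=0, level(C)=2, enqueue
    A->D: in-degree(D)=1, level(D)>=2
  process C: level=2
    C->D: in-degree(D)=0, level(D)=3, enqueue
  process D: level=3
All levels: A:1, B:0, C:2, D:3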